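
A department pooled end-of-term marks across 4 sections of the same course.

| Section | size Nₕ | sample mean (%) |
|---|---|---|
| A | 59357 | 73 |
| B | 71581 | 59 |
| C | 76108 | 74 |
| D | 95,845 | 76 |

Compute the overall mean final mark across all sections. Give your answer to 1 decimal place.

N = 302891; weights Wₕ = Nₕ/N = (0.1960, 0.2363, 0.2513, 0.3164).
x̄_st = Σ Wₕ·x̄ₕ = 0.1960·73 + 0.2363·59 + 0.2513·74 + 0.3164·76 ≈ 70.892...
→ 70.9.

70.9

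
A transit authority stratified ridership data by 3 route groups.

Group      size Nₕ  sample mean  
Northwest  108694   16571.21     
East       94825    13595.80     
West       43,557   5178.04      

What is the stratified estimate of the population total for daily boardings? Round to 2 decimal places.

3315952723.02

Northwest: 108694·16571.21 = 1801191099.74
East: 94825·13595.80 = 1289221735
West: 43557·5178.04 = 225539888.28
τ̂ = Σ Nₕx̄ₕ = 3315952723.02.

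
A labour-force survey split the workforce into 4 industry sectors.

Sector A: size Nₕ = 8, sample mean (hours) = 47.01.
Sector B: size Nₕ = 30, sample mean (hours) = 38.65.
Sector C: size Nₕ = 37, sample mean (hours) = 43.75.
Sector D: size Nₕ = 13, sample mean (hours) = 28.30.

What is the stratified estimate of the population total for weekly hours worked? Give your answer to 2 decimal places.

3522.23

Population total = Σ Nₕ·x̄ₕ (each stratum's size times its mean).
8·47.01 + 30·38.65 + 37·43.75 + 13·28.30 = 376.08 + 1159.5 + 1618.75 + 367.9 = 3522.23.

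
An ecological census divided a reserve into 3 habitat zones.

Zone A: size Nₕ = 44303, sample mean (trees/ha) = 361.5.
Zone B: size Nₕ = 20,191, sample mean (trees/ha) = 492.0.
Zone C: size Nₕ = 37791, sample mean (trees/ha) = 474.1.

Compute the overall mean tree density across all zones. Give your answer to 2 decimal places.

N = 102285; weights Wₕ = Nₕ/N = (0.4331, 0.1974, 0.3695).
x̄_st = Σ Wₕ·x̄ₕ = 0.4331·361.5 + 0.1974·492.0 + 0.3695·474.1 ≈ 428.8627...
→ 428.86.

428.86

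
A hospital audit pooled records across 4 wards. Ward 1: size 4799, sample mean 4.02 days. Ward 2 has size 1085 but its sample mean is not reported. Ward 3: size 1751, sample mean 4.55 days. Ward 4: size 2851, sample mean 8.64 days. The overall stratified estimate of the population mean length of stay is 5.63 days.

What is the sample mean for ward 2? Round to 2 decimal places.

N = 4799 + 1085 + 1751 + 2851 = 10486.
Overall total = μ·N = 5.63·10486 = 59036.18.
Subtract the known strata: 4799·4.02 + 1751·4.55 + 2851·8.64 = 51891.67.
Remaining total for ward 2: 59036.18 − 51891.67 = 7144.51.
Divide by its size: 7144.51 / 1085 = 6.5848... → 6.58.

6.58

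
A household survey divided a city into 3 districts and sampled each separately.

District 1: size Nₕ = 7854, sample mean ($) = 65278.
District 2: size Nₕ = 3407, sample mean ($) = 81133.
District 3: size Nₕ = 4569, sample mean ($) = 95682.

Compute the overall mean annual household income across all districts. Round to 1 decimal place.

77465.9

N = 7854 + 3407 + 4569 = 15830.
The stratified mean weights each stratum mean by its population share Nₕ/N.
Σ Nₕx̄ₕ = 7854·65278 + 3407·81133 + 4569·95682 = 512693412 + 276420131 + 437171058 = 1226284601.
Divide by N: 1226284601 / 15830 = 77465.862... → 77465.9.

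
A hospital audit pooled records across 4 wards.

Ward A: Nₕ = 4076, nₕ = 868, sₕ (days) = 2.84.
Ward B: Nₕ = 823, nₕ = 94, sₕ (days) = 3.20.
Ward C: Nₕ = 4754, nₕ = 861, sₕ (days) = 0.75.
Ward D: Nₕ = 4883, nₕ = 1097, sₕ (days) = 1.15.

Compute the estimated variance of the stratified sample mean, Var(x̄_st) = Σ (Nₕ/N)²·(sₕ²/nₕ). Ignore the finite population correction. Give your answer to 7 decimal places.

N = 14536; Wₕ = Nₕ/N.
ward A: (4076/14536)²·2.84²/868 = 0.0007306266
ward B: (823/14536)²·3.20²/94 = 0.0003492062
ward C: (4754/14536)²·0.75²/861 = 0.0000698792
ward D: (4883/14536)²·1.15²/1097 = 0.0001360419
Sum = 0.0012857539 → 0.0012858.

0.0012858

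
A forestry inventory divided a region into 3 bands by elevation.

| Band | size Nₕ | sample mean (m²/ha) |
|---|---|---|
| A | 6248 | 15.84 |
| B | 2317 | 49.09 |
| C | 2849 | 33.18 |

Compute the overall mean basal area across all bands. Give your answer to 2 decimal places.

26.92

x̄_st = (Σ Nₕx̄ₕ) / (Σ Nₕ) = (6248·15.84 + 2317·49.09 + 2849·33.18) / 11414
= 307239.67 / 11414 = 26.9178... → 26.92.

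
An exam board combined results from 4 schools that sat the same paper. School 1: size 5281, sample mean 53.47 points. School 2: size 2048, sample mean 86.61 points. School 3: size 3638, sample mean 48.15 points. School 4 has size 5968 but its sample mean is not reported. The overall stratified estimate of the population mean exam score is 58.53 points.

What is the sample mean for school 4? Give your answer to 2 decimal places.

59.70

N = 5281 + 2048 + 3638 + 5968 = 16935.
Overall total = μ·N = 58.53·16935 = 991205.55.
Subtract the known strata: 5281·53.47 + 2048·86.61 + 3638·48.15 = 634922.05.
Remaining total for school 4: 991205.55 − 634922.05 = 356283.5.
Divide by its size: 356283.5 / 5968 = 59.6990... → 59.70.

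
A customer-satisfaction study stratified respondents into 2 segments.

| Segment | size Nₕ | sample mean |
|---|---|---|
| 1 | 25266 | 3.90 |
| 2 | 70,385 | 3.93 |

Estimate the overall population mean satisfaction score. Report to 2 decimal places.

x̄_st = (Σ Nₕx̄ₕ) / (Σ Nₕ) = (25266·3.90 + 70385·3.93) / 95651
= 375150.45 / 95651 = 3.9221... → 3.92.

3.92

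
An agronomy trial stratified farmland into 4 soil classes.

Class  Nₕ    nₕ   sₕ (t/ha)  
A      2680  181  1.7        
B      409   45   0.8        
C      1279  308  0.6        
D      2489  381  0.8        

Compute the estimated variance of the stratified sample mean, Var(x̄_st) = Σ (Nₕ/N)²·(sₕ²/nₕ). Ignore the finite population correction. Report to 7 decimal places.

N = 6857. Term for each stratum: Wₕ²sₕ²/nₕ.
Var(x̄_st) = 0.0024390492 + 0.0000505994 + 0.0000406654 + 0.0002213281 = 0.0027516420 → 0.0027516.

0.0027516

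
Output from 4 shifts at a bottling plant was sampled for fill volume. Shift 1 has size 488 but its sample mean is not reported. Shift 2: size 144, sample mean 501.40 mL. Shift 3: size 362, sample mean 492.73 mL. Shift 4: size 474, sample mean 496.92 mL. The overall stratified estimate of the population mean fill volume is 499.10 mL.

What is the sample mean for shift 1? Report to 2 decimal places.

N = 488 + 144 + 362 + 474 = 1468.
Overall total = μ·N = 499.10·1468 = 732678.8.
Subtract the known strata: 144·501.40 + 362·492.73 + 474·496.92 = 486109.94.
Remaining total for shift 1: 732678.8 − 486109.94 = 246568.86.
Divide by its size: 246568.86 / 488 = 505.2641... → 505.26.

505.26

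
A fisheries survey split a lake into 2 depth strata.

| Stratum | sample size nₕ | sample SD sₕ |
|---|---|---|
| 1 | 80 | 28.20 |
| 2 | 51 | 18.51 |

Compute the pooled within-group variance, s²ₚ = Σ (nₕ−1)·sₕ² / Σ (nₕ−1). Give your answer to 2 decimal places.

619.81

1: (80−1)·28.20² = 79·795.24 = 62823.96
2: (51−1)·18.51² = 50·342.6201 = 17131.005
Numerator = 79954.965; denominator = Σ(nₕ−1) = 129.
s²ₚ = 79954.965/129 = 619.8059... → 619.81.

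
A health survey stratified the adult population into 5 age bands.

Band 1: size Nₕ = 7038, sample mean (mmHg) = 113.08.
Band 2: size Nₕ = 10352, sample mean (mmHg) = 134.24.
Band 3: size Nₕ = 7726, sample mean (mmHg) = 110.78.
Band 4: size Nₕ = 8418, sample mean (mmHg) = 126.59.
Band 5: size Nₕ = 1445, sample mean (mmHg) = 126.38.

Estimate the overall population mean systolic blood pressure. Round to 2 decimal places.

122.63

N = 7038 + 10352 + 7726 + 8418 + 1445 = 34979.
Weight each subgroup mean by Nₕ/N and sum.
Σ Nₕx̄ₕ = 7038·113.08 + 10352·134.24 + 7726·110.78 + 8418·126.59 + 1445·126.38 = 795857.04 + 1389652.48 + 855886.28 + 1065634.62 + 182619.1 = 4289649.52.
Divide by N: 4289649.52 / 34979 = 122.6350... → 122.63.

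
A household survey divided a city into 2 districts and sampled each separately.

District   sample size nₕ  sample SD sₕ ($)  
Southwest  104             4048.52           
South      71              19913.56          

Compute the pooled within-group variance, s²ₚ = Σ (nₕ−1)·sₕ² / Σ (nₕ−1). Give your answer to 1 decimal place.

Southwest: (104−1)·4048.52² = 103·16390514.1904 = 1688222961.6112
South: (71−1)·19913.56² = 70·396549871.8736 = 27758491031.152
Numerator = 29446713992.7632; denominator = Σ(nₕ−1) = 173.
s²ₚ = 29446713992.7632/173 = 170212219.611... → 170212219.6.

170212219.6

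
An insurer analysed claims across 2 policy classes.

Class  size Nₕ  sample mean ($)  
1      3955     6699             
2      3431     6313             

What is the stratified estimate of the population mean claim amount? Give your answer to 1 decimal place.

N = 7386; weights Wₕ = Nₕ/N = (0.5355, 0.4645).
x̄_st = Σ Wₕ·x̄ₕ = 0.5355·6699 + 0.4645·6313 ≈ 6519.692...
→ 6519.7.

6519.7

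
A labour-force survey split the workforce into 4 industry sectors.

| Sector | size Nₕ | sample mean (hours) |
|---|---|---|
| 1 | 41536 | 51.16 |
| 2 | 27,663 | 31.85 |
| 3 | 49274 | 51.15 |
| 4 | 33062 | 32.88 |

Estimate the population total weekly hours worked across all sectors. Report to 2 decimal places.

1: 41536·51.16 = 2124981.76
2: 27663·31.85 = 881066.55
3: 49274·51.15 = 2520365.1
4: 33062·32.88 = 1087078.56
τ̂ = Σ Nₕx̄ₕ = 6613491.97.

6613491.97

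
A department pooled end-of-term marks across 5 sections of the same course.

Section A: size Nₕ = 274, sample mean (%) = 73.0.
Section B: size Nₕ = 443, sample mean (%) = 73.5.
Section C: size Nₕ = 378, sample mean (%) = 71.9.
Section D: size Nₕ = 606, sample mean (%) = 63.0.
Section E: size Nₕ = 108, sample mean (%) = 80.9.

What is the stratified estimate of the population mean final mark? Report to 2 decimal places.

70.01

N = 1809; weights Wₕ = Nₕ/N = (0.1515, 0.2449, 0.2090, 0.3350, 0.0597).
x̄_st = Σ Wₕ·x̄ₕ = 0.1515·73.0 + 0.2449·73.5 + 0.2090·71.9 + 0.3350·63.0 + 0.0597·80.9 ≈ 70.0143...
→ 70.01.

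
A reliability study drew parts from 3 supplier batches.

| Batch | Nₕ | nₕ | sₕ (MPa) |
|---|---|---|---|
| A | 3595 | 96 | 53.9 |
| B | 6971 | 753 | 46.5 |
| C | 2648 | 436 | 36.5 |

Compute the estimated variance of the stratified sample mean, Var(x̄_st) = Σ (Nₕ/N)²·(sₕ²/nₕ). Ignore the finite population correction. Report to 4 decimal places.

3.1618

N = 13214; Wₕ = Nₕ/N.
batch A: (3595/13214)²·53.9²/96 = 2.2399353
batch B: (6971/13214)²·46.5²/753 = 0.7991577
batch C: (2648/13214)²·36.5²/436 = 0.1227062
Sum = 3.1617993 → 3.1618.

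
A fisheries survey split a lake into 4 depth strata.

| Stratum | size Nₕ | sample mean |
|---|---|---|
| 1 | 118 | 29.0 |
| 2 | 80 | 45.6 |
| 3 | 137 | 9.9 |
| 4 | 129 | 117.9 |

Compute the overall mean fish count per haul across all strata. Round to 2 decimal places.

50.94

N = 118 + 80 + 137 + 129 = 464.
Weight each subgroup mean by Nₕ/N and sum.
Σ Nₕx̄ₕ = 118·29.0 + 80·45.6 + 137·9.9 + 129·117.9 = 3422 + 3648 + 1356.3 + 15209.1 = 23635.4.
Divide by N: 23635.4 / 464 = 50.9384... → 50.94.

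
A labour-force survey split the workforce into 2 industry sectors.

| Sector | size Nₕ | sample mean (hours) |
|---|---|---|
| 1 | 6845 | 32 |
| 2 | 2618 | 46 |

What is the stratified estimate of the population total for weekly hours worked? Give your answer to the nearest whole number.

339468

1: 6845·32 = 219040
2: 2618·46 = 120428
τ̂ = Σ Nₕx̄ₕ = 339468.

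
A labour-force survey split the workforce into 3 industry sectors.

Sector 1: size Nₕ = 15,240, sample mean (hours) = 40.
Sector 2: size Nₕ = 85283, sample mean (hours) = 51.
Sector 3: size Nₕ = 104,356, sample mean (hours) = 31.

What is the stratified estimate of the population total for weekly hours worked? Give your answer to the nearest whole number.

1: 15240·40 = 609600
2: 85283·51 = 4349433
3: 104356·31 = 3235036
τ̂ = Σ Nₕx̄ₕ = 8194069.

8194069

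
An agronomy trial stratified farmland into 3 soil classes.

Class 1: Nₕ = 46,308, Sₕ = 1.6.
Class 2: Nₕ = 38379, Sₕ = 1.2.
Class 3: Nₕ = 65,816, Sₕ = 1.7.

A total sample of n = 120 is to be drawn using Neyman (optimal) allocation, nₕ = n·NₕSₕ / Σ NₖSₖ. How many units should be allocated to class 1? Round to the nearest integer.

1: NₕSₕ = 46308·1.6 = 74092.8
2: NₕSₕ = 38379·1.2 = 46054.8
3: NₕSₕ = 65816·1.7 = 111887.2
Σ NₕSₕ = 232034.8.
n_1 = 120·74092.8/232034.8 = 38.318... → 38.

38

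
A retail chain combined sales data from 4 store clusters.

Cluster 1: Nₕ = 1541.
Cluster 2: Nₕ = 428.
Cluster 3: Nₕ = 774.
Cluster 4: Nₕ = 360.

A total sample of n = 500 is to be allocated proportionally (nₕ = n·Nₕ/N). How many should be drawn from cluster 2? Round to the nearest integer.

Share of cluster 2 = 428/3103 = 0.13793.
Allocate 500 × 0.13793 = 68.966... → 69.

69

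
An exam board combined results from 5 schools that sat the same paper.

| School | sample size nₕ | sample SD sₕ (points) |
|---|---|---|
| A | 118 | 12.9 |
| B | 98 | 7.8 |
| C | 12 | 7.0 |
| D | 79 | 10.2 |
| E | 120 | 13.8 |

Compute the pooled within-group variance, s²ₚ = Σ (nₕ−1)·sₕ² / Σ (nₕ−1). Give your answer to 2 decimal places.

A: (118−1)·12.9² = 117·166.41 = 19469.97
B: (98−1)·7.8² = 97·60.84 = 5901.48
C: (12−1)·7.0² = 11·49 = 539
D: (79−1)·10.2² = 78·104.04 = 8115.12
E: (120−1)·13.8² = 119·190.44 = 22662.36
Numerator = 56687.93; denominator = Σ(nₕ−1) = 422.
s²ₚ = 56687.93/422 = 134.3316... → 134.33.

134.33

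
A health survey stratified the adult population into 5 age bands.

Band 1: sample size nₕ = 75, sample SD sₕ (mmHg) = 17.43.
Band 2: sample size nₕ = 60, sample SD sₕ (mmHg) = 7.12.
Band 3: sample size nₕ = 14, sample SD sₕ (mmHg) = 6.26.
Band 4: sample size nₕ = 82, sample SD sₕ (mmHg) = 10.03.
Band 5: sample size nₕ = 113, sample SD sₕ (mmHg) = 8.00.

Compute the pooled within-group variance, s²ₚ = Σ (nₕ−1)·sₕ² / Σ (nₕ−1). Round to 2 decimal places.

1: (75−1)·17.43² = 74·303.8049 = 22481.5626
2: (60−1)·7.12² = 59·50.6944 = 2990.9696
3: (14−1)·6.26² = 13·39.1876 = 509.4388
4: (82−1)·10.03² = 81·100.6009 = 8148.6729
5: (113−1)·8.00² = 112·64 = 7168
Numerator = 41298.6439; denominator = Σ(nₕ−1) = 339.
s²ₚ = 41298.6439/339 = 121.8249... → 121.82.

121.82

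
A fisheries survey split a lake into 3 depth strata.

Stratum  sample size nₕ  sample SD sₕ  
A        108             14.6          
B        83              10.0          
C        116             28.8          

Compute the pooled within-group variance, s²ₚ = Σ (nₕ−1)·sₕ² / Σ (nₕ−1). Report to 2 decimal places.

415.77

A: (108−1)·14.6² = 107·213.16 = 22808.12
B: (83−1)·10.0² = 82·100 = 8200
C: (116−1)·28.8² = 115·829.44 = 95385.6
Numerator = 126393.72; denominator = Σ(nₕ−1) = 304.
s²ₚ = 126393.72/304 = 415.7688... → 415.77.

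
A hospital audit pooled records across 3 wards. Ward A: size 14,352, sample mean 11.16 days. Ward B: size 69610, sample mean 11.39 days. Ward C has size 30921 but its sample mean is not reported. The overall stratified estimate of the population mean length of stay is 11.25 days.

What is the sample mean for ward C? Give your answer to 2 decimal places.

10.98

Σ Nₕx̄ₕ = N·μ, so 30921·x̄_C = 114883·11.25 − (14352·11.16 + 69610·11.39).
= 1292433.75 − 953026.22 = 339407.53.
x̄_C = 339407.53 / 30921 = 10.9766... → 10.98.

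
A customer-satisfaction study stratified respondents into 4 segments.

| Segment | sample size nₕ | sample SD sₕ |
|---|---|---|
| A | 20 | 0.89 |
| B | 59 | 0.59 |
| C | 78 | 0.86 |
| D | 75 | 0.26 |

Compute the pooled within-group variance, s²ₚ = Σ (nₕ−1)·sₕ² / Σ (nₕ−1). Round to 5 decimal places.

0.42628

A: (20−1)·0.89² = 19·0.7921 = 15.0499
B: (59−1)·0.59² = 58·0.3481 = 20.1898
C: (78−1)·0.86² = 77·0.7396 = 56.9492
D: (75−1)·0.26² = 74·0.0676 = 5.0024
Numerator = 97.1913; denominator = Σ(nₕ−1) = 228.
s²ₚ = 97.1913/228 = 0.4262776... → 0.42628.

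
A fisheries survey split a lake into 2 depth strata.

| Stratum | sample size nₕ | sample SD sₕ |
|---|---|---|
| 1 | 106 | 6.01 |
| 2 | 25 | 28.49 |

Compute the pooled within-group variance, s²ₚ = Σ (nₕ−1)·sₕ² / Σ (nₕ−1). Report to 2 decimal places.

Degrees of freedom: 105 + 24 = 129.
Σ(nₕ−1)sₕ² = 105·36.1201 + 24·811.6801 = 23272.9329.
s²ₚ = 23272.9329 / 129 = 180.4103... → 180.41.

180.41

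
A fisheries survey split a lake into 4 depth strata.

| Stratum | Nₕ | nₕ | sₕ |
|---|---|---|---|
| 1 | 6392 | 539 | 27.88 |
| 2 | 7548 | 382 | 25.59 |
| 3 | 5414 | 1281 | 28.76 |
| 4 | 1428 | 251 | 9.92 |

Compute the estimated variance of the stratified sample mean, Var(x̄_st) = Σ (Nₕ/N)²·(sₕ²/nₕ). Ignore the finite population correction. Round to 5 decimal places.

0.40823

N = 20782. Term for each stratum: Wₕ²sₕ²/nₕ.
Var(x̄_st) = 0.13642552 + 0.22613423 + 0.04382182 + 0.00185111 = 0.40823269 → 0.40823.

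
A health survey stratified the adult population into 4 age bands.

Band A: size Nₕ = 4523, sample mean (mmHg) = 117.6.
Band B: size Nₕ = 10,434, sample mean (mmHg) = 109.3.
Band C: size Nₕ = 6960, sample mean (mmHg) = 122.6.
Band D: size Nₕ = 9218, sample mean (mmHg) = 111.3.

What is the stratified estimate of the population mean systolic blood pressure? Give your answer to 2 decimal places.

N = 31135; weights Wₕ = Nₕ/N = (0.1453, 0.3351, 0.2235, 0.2961).
x̄_st = Σ Wₕ·x̄ₕ = 0.1453·117.6 + 0.3351·109.3 + 0.2235·122.6 + 0.2961·111.3 ≈ 114.0710...
→ 114.07.

114.07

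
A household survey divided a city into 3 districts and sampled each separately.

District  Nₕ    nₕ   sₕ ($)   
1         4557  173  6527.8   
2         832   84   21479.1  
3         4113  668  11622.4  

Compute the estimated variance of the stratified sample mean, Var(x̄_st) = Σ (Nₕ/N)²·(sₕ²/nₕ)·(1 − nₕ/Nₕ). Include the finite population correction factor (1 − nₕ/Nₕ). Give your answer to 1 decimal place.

N = 9502; Wₕ = Nₕ/N.
district 1: (4557/9502)²·6527.8²/173·(1 − 173/4557) = 54501.3298
district 2: (832/9502)²·21479.1²/84·(1 − 84/832) = 37857.1352
district 3: (4113/9502)²·11622.4²/668·(1 − 668/4113) = 31734.6021
Sum = 124093.0671 → 124093.1.

124093.1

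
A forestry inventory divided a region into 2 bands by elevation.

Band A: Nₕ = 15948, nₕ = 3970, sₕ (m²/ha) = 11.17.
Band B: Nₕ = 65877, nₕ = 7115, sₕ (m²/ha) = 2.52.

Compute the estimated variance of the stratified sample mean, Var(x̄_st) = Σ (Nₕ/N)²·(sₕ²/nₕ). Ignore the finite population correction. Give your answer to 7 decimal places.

N = 81825; Wₕ = Nₕ/N.
band A: (15948/81825)²·11.17²/3970 = 0.0011938679
band B: (65877/81825)²·2.52²/7115 = 0.0005785245
Sum = 0.0017723924 → 0.0017724.

0.0017724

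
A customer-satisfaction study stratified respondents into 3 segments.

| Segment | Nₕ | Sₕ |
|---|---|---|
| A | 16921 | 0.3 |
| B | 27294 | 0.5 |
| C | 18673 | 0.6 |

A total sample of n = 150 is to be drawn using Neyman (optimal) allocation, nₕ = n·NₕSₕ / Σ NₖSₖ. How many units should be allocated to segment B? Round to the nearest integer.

68

Σ NₕSₕ = 16921·0.3 + 27294·0.5 + 18673·0.6 = 29927.1.
Share for B: 13647/29927.1 = 0.45601.
n_B = 150 × 0.45601 = 68.401... → 68.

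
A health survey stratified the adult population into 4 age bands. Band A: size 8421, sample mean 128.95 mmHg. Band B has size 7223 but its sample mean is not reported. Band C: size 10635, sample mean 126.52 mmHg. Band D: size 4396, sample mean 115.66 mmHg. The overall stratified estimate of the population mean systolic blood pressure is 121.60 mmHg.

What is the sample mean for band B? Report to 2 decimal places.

109.40

N = 8421 + 7223 + 10635 + 4396 = 30675.
Overall total = μ·N = 121.60·30675 = 3730080.
Subtract the known strata: 8421·128.95 + 10635·126.52 + 4396·115.66 = 2939869.51.
Remaining total for band B: 3730080 − 2939869.51 = 790210.49.
Divide by its size: 790210.49 / 7223 = 109.4020... → 109.40.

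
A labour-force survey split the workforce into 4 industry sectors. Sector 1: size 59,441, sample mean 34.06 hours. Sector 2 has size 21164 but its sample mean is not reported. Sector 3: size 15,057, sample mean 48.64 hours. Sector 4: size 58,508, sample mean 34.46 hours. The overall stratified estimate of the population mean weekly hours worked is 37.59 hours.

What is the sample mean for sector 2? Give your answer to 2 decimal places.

48.30

N = 59441 + 21164 + 15057 + 58508 = 154170.
Overall total = μ·N = 37.59·154170 = 5795250.3.
Subtract the known strata: 59441·34.06 + 15057·48.64 + 58508·34.46 = 4773118.62.
Remaining total for sector 2: 5795250.3 − 4773118.62 = 1022131.68.
Divide by its size: 1022131.68 / 21164 = 48.2958... → 48.30.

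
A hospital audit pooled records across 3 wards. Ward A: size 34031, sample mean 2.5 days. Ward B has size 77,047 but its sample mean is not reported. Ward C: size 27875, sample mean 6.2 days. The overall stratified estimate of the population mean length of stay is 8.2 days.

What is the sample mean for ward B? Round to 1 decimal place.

Σ Nₕx̄ₕ = N·μ, so 77047·x̄_B = 138953·8.2 − (34031·2.5 + 27875·6.2).
= 1139414.6 − 257902.5 = 881512.1.
x̄_B = 881512.1 / 77047 = 11.441... → 11.4.

11.4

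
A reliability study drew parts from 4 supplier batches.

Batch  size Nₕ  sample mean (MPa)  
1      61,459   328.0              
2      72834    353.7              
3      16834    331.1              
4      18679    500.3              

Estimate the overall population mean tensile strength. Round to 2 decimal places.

358.28

N = 169806; weights Wₕ = Nₕ/N = (0.3619, 0.4289, 0.0991, 0.1100).
x̄_st = Σ Wₕ·x̄ₕ = 0.3619·328.0 + 0.4289·353.7 + 0.0991·331.1 + 0.1100·500.3 ≈ 358.2840...
→ 358.28.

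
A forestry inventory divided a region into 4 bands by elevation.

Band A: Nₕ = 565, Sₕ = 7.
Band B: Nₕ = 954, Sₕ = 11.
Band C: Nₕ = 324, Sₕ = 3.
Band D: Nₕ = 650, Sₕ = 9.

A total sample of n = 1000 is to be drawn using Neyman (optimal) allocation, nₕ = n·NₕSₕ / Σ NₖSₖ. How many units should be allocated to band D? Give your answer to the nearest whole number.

275

A: NₕSₕ = 565·7 = 3955
B: NₕSₕ = 954·11 = 10494
C: NₕSₕ = 324·3 = 972
D: NₕSₕ = 650·9 = 5850
Σ NₕSₕ = 21271.
n_D = 1000·5850/21271 = 275.022... → 275.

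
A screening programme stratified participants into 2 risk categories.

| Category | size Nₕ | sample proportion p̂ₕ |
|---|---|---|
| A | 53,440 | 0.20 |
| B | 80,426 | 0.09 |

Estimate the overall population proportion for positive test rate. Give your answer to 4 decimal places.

0.1339

Wₕ = Nₕ/N with N = 133866: 0.3992, 0.6008.
p̂_st = 0.3992·0.20 + 0.6008·0.09 ≈ 0.133913... → 0.1339.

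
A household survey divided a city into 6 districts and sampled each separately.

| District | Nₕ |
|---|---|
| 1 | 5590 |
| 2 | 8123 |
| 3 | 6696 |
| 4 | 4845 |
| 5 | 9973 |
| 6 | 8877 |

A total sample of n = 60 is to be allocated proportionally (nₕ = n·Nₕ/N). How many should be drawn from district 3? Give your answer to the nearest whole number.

N = 5590 + 8123 + 6696 + 4845 + 9973 + 8877 = 44104.
n_3 = 60·6696/44104 = 9.109... → 9.

9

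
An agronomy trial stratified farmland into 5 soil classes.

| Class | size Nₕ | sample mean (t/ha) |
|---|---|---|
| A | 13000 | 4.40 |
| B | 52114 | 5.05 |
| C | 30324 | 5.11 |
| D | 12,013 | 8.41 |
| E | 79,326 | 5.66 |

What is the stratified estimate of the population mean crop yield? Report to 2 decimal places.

N = 13000 + 52114 + 30324 + 12013 + 79326 = 186777.
The stratified mean weights each stratum mean by its population share Nₕ/N.
Σ Nₕx̄ₕ = 13000·4.40 + 52114·5.05 + 30324·5.11 + 12013·8.41 + 79326·5.66 = 57200 + 263175.7 + 154955.64 + 101029.33 + 448985.16 = 1025345.83.
Divide by N: 1025345.83 / 186777 = 5.4897... → 5.49.

5.49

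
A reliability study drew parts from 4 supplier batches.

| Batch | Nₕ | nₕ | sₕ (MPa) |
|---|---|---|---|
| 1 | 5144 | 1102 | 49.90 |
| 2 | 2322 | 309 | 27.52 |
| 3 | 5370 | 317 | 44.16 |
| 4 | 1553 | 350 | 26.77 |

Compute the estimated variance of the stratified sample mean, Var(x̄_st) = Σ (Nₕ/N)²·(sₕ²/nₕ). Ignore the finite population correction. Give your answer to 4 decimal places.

N = 14389; Wₕ = Nₕ/N.
batch 1: (5144/14389)²·49.90²/1102 = 0.2887754
batch 2: (2322/14389)²·27.52²/309 = 0.0638266
batch 3: (5370/14389)²·44.16²/317 = 0.8568133
batch 4: (1553/14389)²·26.77²/350 = 0.0238512
Sum = 1.2332665 → 1.2333.

1.2333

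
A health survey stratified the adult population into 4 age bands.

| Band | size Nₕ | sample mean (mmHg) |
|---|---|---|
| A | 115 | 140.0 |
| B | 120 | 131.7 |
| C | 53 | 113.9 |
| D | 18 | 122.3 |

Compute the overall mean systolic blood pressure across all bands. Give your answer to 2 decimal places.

131.18

N = 306; weights Wₕ = Nₕ/N = (0.3758, 0.3922, 0.1732, 0.0588).
x̄_st = Σ Wₕ·x̄ₕ = 0.3758·140.0 + 0.3922·131.7 + 0.1732·113.9 + 0.0588·122.3 ≈ 131.1833...
→ 131.18.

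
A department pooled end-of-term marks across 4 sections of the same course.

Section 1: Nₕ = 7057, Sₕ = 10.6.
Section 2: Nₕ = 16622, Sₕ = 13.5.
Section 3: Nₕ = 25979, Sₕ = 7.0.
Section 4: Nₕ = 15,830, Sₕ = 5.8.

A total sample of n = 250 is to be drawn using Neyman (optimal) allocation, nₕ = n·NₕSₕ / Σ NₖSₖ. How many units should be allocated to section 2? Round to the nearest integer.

1: NₕSₕ = 7057·10.6 = 74804.2
2: NₕSₕ = 16622·13.5 = 224397
3: NₕSₕ = 25979·7.0 = 181853
4: NₕSₕ = 15830·5.8 = 91814
Σ NₕSₕ = 572868.2.
n_2 = 250·224397/572868.2 = 97.927... → 98.

98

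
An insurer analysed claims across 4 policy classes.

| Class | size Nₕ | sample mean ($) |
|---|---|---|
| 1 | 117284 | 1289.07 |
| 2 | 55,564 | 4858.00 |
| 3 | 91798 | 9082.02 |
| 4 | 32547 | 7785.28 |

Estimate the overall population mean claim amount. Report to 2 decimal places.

5074.87

x̄_st = (Σ Nₕx̄ₕ) / (Σ Nₕ) = (117284·1289.07 + 55564·4858.00 + 91798·9082.02 + 32547·7785.28) / 297193
= 1508215978 / 297193 = 5074.8705... → 5074.87.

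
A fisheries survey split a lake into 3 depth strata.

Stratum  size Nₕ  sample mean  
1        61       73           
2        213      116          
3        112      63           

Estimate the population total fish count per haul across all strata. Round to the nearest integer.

1: 61·73 = 4453
2: 213·116 = 24708
3: 112·63 = 7056
τ̂ = Σ Nₕx̄ₕ = 36217.

36217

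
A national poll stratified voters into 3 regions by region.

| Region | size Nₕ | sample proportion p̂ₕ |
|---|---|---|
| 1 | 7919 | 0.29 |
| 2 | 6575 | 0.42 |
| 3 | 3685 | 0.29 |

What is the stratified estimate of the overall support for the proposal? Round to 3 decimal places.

N = 7919 + 6575 + 3685 = 18179.
Overall proportion = Σ (Nₕ/N)·p̂ₕ.
Σ Nₕp̂ₕ = 2296.51 + 2761.5 + 1068.65 = 6126.66.
6126.66 / 18179 = 0.33702... → 0.337.

0.337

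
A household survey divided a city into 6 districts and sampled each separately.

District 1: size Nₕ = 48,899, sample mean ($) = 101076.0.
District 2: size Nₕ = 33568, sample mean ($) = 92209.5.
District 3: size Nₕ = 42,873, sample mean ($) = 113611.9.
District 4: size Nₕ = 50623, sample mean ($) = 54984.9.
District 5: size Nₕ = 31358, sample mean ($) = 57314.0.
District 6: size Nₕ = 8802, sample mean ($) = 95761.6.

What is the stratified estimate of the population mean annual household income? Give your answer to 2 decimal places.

84823.61

N = 48899 + 33568 + 42873 + 50623 + 31358 + 8802 = 216123.
Weight each subgroup mean by Nₕ/N and sum.
Σ Nₕx̄ₕ = 48899·101076.0 + 33568·92209.5 + 42873·113611.9 + 50623·54984.9 + 31358·57314.0 + 8802·95761.6 = 4942515324 + 3095288496 + 4870882988.7 + 2783500592.7 + 1797252412 + 842893603.2 = 18332333416.6.
Divide by N: 18332333416.6 / 216123 = 84823.6116... → 84823.61.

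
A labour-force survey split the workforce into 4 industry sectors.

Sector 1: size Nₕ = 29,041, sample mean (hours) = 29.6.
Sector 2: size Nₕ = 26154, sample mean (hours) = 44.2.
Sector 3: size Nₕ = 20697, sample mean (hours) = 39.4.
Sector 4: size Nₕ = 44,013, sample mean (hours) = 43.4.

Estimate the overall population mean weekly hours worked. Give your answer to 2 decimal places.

N = 119905; weights Wₕ = Nₕ/N = (0.2422, 0.2181, 0.1726, 0.3671).
x̄_st = Σ Wₕ·x̄ₕ = 0.2422·29.6 + 0.2181·44.2 + 0.1726·39.4 + 0.3671·43.4 ≈ 39.5417...
→ 39.54.

39.54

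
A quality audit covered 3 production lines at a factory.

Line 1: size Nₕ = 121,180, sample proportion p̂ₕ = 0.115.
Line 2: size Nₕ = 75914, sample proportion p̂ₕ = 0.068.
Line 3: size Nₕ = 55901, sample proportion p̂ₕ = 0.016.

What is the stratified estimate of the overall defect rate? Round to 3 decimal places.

N = 121180 + 75914 + 55901 = 252995.
Overall proportion = Σ (Nₕ/N)·p̂ₕ.
Σ Nₕp̂ₕ = 13935.7 + 5162.152 + 894.416 = 19992.268.
19992.268 / 252995 = 0.07902... → 0.079.

0.079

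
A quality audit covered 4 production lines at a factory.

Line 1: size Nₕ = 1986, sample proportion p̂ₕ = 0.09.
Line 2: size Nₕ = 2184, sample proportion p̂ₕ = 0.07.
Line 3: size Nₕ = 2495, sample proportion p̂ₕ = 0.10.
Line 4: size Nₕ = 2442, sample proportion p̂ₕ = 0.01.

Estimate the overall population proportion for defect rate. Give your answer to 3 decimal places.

0.066

N = 1986 + 2184 + 2495 + 2442 = 9107.
Overall proportion = Σ (Nₕ/N)·p̂ₕ.
Σ Nₕp̂ₕ = 178.74 + 152.88 + 249.5 + 24.42 = 605.54.
605.54 / 9107 = 0.06649... → 0.066.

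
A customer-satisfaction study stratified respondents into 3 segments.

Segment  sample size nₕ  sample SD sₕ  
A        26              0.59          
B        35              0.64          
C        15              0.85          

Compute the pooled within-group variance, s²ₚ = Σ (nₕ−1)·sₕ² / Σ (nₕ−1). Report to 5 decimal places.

0.44855

A: (26−1)·0.59² = 25·0.3481 = 8.7025
B: (35−1)·0.64² = 34·0.4096 = 13.9264
C: (15−1)·0.85² = 14·0.7225 = 10.115
Numerator = 32.7439; denominator = Σ(nₕ−1) = 73.
s²ₚ = 32.7439/73 = 0.4485466... → 0.44855.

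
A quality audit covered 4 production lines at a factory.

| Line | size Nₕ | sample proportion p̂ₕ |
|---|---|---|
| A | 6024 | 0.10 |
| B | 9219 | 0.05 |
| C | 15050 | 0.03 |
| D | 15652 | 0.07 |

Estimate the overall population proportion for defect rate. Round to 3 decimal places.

Wₕ = Nₕ/N with N = 45945: 0.1311, 0.2007, 0.3276, 0.3407.
p̂_st = 0.1311·0.10 + 0.2007·0.05 + 0.3276·0.03 + 0.3407·0.07 ≈ 0.05682... → 0.057.

0.057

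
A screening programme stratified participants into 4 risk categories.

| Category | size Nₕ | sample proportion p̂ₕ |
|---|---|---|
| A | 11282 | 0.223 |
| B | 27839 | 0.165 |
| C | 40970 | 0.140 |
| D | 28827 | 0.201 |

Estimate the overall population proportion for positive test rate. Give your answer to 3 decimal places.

N = 11282 + 27839 + 40970 + 28827 = 108918.
Overall proportion = Σ (Nₕ/N)·p̂ₕ.
Σ Nₕp̂ₕ = 2515.886 + 4593.435 + 5735.8 + 5794.227 = 18639.348.
18639.348 / 108918 = 0.17113... → 0.171.

0.171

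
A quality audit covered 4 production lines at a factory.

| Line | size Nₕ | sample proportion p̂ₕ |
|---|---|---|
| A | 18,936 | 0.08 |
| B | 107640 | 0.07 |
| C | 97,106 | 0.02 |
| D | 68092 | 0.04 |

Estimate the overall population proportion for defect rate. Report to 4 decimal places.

0.0470

N = 18936 + 107640 + 97106 + 68092 = 291774.
Overall proportion = Σ (Nₕ/N)·p̂ₕ.
Σ Nₕp̂ₕ = 1514.88 + 7534.8 + 1942.12 + 2723.68 = 13715.48.
13715.48 / 291774 = 0.047007... → 0.0470.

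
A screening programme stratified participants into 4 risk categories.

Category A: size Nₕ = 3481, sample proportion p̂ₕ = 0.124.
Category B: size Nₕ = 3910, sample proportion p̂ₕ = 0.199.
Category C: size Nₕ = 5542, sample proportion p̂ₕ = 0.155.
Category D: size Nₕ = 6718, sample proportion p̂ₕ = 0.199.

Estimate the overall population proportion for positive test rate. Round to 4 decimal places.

0.1733

Wₕ = Nₕ/N with N = 19651: 0.1771, 0.1990, 0.2820, 0.3419.
p̂_st = 0.1771·0.124 + 0.1990·0.199 + 0.2820·0.155 + 0.3419·0.199 ≈ 0.173305... → 0.1733.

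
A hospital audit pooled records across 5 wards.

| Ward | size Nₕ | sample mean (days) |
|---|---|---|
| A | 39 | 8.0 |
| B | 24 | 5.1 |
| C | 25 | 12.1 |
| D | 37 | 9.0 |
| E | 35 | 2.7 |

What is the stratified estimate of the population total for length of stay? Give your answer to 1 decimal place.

Population total = Σ Nₕ·x̄ₕ (each stratum's size times its mean).
39·8.0 + 24·5.1 + 25·12.1 + 37·9.0 + 35·2.7 = 312 + 122.4 + 302.5 + 333 + 94.5 = 1164.4.

1164.4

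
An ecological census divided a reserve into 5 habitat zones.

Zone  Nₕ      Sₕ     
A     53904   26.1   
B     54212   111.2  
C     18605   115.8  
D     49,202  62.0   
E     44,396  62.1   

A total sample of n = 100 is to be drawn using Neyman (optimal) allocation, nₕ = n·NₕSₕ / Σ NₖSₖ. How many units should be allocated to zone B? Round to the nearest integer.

39

Σ NₕSₕ = 53904·26.1 + 54212·111.2 + 18605·115.8 + 49202·62.0 + 44396·62.1 = 15397243.4.
Share for B: 6028374.4/15397243.4 = 0.39152.
n_B = 100 × 0.39152 = 39.152... → 39.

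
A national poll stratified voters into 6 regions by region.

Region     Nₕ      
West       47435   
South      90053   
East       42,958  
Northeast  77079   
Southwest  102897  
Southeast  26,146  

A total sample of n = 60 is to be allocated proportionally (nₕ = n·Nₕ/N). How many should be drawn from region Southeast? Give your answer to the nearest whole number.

Share of region Southeast = 26146/386568 = 0.06764.
Allocate 60 × 0.06764 = 4.058... → 4.

4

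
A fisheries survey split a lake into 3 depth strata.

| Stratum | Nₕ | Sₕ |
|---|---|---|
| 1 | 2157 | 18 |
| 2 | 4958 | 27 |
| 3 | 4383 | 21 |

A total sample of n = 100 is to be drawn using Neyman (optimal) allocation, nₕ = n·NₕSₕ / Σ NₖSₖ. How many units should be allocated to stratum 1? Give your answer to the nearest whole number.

15

1: NₕSₕ = 2157·18 = 38826
2: NₕSₕ = 4958·27 = 133866
3: NₕSₕ = 4383·21 = 92043
Σ NₕSₕ = 264735.
n_1 = 100·38826/264735 = 14.666... → 15.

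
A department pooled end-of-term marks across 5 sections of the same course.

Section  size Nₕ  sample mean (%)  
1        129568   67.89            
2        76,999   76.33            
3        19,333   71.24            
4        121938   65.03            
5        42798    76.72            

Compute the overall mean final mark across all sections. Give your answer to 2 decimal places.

x̄_st = (Σ Nₕx̄ₕ) / (Σ Nₕ) = (129568·67.89 + 76999·76.33 + 19333·71.24 + 121938·65.03 + 42798·76.72) / 390636
= 27264078.81 / 390636 = 69.7941... → 69.79.

69.79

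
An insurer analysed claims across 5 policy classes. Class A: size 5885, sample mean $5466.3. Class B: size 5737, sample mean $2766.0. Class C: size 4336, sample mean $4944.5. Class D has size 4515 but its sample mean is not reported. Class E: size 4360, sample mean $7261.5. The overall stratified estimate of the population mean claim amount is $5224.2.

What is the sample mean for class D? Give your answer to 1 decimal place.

N = 5885 + 5737 + 4336 + 4515 + 4360 = 24833.
Overall total = μ·N = 5224.2·24833 = 129732558.6.
Subtract the known strata: 5885·5466.3 + 5737·2766.0 + 4336·4944.5 + 4360·7261.5 = 101137209.5.
Remaining total for class D: 129732558.6 − 101137209.5 = 28595349.1.
Divide by its size: 28595349.1 / 4515 = 6333.411... → 6333.4.

6333.4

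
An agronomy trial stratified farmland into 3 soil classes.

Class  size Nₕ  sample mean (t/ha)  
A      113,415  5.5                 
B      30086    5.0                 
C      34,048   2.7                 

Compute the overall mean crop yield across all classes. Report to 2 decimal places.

4.88

x̄_st = (Σ Nₕx̄ₕ) / (Σ Nₕ) = (113415·5.5 + 30086·5.0 + 34048·2.7) / 177549
= 866142.1 / 177549 = 4.8783... → 4.88.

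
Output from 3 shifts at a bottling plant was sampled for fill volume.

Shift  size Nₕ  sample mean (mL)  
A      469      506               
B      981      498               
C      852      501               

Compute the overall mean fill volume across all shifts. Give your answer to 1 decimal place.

500.7

x̄_st = (Σ Nₕx̄ₕ) / (Σ Nₕ) = (469·506 + 981·498 + 852·501) / 2302
= 1152704 / 2302 = 500.740... → 500.7.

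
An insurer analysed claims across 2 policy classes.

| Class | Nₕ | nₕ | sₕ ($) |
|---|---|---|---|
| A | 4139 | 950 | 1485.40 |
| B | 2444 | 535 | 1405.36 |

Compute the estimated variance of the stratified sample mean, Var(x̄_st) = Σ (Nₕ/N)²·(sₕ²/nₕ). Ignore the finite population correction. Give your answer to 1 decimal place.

N = 6583; Wₕ = Nₕ/N.
class A: (4139/6583)²·1485.40²/950 = 918.1346
class B: (2444/6583)²·1405.36²/535 = 508.8340
Sum = 1426.9686 → 1427.0.

1427.0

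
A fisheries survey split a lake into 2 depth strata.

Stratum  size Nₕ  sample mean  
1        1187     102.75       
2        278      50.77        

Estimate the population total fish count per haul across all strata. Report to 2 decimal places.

136078.31

1: 1187·102.75 = 121964.25
2: 278·50.77 = 14114.06
τ̂ = Σ Nₕx̄ₕ = 136078.31.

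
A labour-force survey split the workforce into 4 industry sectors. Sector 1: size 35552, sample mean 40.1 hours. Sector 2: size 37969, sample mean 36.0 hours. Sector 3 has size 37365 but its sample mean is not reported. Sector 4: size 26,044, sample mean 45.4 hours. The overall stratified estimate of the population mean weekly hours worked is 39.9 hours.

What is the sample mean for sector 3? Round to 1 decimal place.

Σ Nₕx̄ₕ = N·μ, so 37365·x̄_3 = 136930·39.9 − (35552·40.1 + 37969·36.0 + 26044·45.4).
= 5463507 − 3974916.8 = 1488590.2.
x̄_3 = 1488590.2 / 37365 = 39.839... → 39.8.

39.8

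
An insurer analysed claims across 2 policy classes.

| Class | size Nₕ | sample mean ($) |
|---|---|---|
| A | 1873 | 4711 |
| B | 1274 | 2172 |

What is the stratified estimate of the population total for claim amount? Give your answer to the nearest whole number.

11590831

A: 1873·4711 = 8823703
B: 1274·2172 = 2767128
τ̂ = Σ Nₕx̄ₕ = 11590831.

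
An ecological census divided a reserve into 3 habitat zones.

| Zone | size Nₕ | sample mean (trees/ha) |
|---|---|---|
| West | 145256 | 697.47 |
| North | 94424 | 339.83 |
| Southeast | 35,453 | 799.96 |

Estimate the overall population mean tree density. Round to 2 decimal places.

N = 145256 + 94424 + 35453 = 275133.
The stratified mean weights each stratum mean by its population share Nₕ/N.
Σ Nₕx̄ₕ = 145256·697.47 + 94424·339.83 + 35453·799.96 = 101311702.32 + 32088107.92 + 28360981.88 = 161760792.12.
Divide by N: 161760792.12 / 275133 = 587.9367... → 587.94.

587.94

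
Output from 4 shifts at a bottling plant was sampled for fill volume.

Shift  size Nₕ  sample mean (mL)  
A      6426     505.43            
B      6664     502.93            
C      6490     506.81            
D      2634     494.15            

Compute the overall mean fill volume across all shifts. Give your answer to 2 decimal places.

x̄_st = (Σ Nₕx̄ₕ) / (Σ Nₕ) = (6426·505.43 + 6664·502.93 + 6490·506.81 + 2634·494.15) / 22214
= 11190206.7 / 22214 = 503.7457... → 503.75.

503.75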